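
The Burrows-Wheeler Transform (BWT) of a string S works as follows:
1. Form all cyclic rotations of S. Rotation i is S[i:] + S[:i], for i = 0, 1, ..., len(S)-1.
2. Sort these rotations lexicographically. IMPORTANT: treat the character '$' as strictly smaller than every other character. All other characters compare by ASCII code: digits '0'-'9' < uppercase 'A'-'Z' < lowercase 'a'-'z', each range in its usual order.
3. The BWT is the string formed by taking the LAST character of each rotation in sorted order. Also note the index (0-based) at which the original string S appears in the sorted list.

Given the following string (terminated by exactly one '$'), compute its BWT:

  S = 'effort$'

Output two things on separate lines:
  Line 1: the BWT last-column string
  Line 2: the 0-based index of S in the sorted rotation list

All 7 rotations (rotation i = S[i:]+S[:i]):
  rot[0] = effort$
  rot[1] = ffort$e
  rot[2] = fort$ef
  rot[3] = ort$eff
  rot[4] = rt$effo
  rot[5] = t$effor
  rot[6] = $effort
Sorted (with $ < everything):
  sorted[0] = $effort  (last char: 't')
  sorted[1] = effort$  (last char: '$')
  sorted[2] = ffort$e  (last char: 'e')
  sorted[3] = fort$ef  (last char: 'f')
  sorted[4] = ort$eff  (last char: 'f')
  sorted[5] = rt$effo  (last char: 'o')
  sorted[6] = t$effor  (last char: 'r')
Last column: t$effor
Original string S is at sorted index 1

Answer: t$effor
1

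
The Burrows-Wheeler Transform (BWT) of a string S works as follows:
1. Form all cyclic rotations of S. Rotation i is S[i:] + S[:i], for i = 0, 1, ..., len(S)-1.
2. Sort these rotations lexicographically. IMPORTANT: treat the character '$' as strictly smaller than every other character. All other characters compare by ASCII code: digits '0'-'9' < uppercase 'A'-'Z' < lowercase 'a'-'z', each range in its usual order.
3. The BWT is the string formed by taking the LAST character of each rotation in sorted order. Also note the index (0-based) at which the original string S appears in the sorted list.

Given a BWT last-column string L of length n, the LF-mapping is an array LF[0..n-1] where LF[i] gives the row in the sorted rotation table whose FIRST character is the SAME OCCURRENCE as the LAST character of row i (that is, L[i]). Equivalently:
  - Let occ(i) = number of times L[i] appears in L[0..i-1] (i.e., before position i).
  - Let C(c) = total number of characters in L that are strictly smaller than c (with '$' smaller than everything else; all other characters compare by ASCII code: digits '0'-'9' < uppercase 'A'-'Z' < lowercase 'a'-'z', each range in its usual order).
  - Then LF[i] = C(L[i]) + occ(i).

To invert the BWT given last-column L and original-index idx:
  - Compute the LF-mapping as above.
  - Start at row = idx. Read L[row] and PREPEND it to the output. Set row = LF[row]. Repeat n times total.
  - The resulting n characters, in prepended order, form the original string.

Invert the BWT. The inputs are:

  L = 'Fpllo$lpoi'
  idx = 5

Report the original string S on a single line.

Answer: lollipopF$

Derivation:
LF mapping: 1 8 3 4 6 0 5 9 7 2
Walk LF starting at row 5, prepending L[row]:
  step 1: row=5, L[5]='$', prepend. Next row=LF[5]=0
  step 2: row=0, L[0]='F', prepend. Next row=LF[0]=1
  step 3: row=1, L[1]='p', prepend. Next row=LF[1]=8
  step 4: row=8, L[8]='o', prepend. Next row=LF[8]=7
  step 5: row=7, L[7]='p', prepend. Next row=LF[7]=9
  step 6: row=9, L[9]='i', prepend. Next row=LF[9]=2
  step 7: row=2, L[2]='l', prepend. Next row=LF[2]=3
  step 8: row=3, L[3]='l', prepend. Next row=LF[3]=4
  step 9: row=4, L[4]='o', prepend. Next row=LF[4]=6
  step 10: row=6, L[6]='l', prepend. Next row=LF[6]=5
Reversed output: lollipopF$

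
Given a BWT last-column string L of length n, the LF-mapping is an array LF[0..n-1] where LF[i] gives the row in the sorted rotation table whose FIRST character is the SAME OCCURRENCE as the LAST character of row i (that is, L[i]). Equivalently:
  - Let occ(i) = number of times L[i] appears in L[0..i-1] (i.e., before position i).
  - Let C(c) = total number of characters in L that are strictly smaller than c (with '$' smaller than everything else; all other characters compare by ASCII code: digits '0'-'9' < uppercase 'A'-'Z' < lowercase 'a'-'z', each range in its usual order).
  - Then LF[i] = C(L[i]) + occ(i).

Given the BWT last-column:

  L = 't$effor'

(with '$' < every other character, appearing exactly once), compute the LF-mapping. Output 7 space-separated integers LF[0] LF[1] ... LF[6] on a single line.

Char counts: '$':1, 'e':1, 'f':2, 'o':1, 'r':1, 't':1
C (first-col start): C('$')=0, C('e')=1, C('f')=2, C('o')=4, C('r')=5, C('t')=6
L[0]='t': occ=0, LF[0]=C('t')+0=6+0=6
L[1]='$': occ=0, LF[1]=C('$')+0=0+0=0
L[2]='e': occ=0, LF[2]=C('e')+0=1+0=1
L[3]='f': occ=0, LF[3]=C('f')+0=2+0=2
L[4]='f': occ=1, LF[4]=C('f')+1=2+1=3
L[5]='o': occ=0, LF[5]=C('o')+0=4+0=4
L[6]='r': occ=0, LF[6]=C('r')+0=5+0=5

Answer: 6 0 1 2 3 4 5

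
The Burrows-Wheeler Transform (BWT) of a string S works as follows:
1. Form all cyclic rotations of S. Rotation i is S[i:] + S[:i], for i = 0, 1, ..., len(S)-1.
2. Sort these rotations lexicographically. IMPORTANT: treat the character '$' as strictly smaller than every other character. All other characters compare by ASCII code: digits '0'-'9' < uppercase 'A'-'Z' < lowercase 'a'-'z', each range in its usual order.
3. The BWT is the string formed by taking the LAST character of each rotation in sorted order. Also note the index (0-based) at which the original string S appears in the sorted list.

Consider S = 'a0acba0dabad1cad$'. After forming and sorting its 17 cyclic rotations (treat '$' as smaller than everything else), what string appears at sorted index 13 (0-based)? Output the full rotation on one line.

All 17 rotations (rotation i = S[i:]+S[:i]):
  rot[0] = a0acba0dabad1cad$
  rot[1] = 0acba0dabad1cad$a
  rot[2] = acba0dabad1cad$a0
  rot[3] = cba0dabad1cad$a0a
  rot[4] = ba0dabad1cad$a0ac
  rot[5] = a0dabad1cad$a0acb
  rot[6] = 0dabad1cad$a0acba
  rot[7] = dabad1cad$a0acba0
  rot[8] = abad1cad$a0acba0d
  rot[9] = bad1cad$a0acba0da
  rot[10] = ad1cad$a0acba0dab
  rot[11] = d1cad$a0acba0daba
  rot[12] = 1cad$a0acba0dabad
  rot[13] = cad$a0acba0dabad1
  rot[14] = ad$a0acba0dabad1c
  rot[15] = d$a0acba0dabad1ca
  rot[16] = $a0acba0dabad1cad
Sorted (with $ < everything):
  sorted[0] = $a0acba0dabad1cad
  sorted[1] = 0acba0dabad1cad$a
  sorted[2] = 0dabad1cad$a0acba
  sorted[3] = 1cad$a0acba0dabad
  sorted[4] = a0acba0dabad1cad$
  sorted[5] = a0dabad1cad$a0acb
  sorted[6] = abad1cad$a0acba0d
  sorted[7] = acba0dabad1cad$a0
  sorted[8] = ad$a0acba0dabad1c
  sorted[9] = ad1cad$a0acba0dab
  sorted[10] = ba0dabad1cad$a0ac
  sorted[11] = bad1cad$a0acba0da
  sorted[12] = cad$a0acba0dabad1
  sorted[13] = cba0dabad1cad$a0a
  sorted[14] = d$a0acba0dabad1ca
  sorted[15] = d1cad$a0acba0daba
  sorted[16] = dabad1cad$a0acba0
sorted[13] = cba0dabad1cad$a0a

Answer: cba0dabad1cad$a0a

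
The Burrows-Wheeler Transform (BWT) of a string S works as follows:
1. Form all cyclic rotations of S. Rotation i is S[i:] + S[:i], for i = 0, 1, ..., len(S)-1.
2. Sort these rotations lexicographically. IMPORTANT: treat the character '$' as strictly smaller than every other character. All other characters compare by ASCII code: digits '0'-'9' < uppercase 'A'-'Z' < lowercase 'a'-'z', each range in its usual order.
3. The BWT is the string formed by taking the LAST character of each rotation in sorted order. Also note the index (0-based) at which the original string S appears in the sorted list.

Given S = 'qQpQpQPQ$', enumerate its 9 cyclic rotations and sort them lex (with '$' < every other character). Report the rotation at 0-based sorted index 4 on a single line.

Answer: QpQPQ$qQp

Derivation:
All 9 rotations (rotation i = S[i:]+S[:i]):
  rot[0] = qQpQpQPQ$
  rot[1] = QpQpQPQ$q
  rot[2] = pQpQPQ$qQ
  rot[3] = QpQPQ$qQp
  rot[4] = pQPQ$qQpQ
  rot[5] = QPQ$qQpQp
  rot[6] = PQ$qQpQpQ
  rot[7] = Q$qQpQpQP
  rot[8] = $qQpQpQPQ
Sorted (with $ < everything):
  sorted[0] = $qQpQpQPQ
  sorted[1] = PQ$qQpQpQ
  sorted[2] = Q$qQpQpQP
  sorted[3] = QPQ$qQpQp
  sorted[4] = QpQPQ$qQp
  sorted[5] = QpQpQPQ$q
  sorted[6] = pQPQ$qQpQ
  sorted[7] = pQpQPQ$qQ
  sorted[8] = qQpQpQPQ$
sorted[4] = QpQPQ$qQp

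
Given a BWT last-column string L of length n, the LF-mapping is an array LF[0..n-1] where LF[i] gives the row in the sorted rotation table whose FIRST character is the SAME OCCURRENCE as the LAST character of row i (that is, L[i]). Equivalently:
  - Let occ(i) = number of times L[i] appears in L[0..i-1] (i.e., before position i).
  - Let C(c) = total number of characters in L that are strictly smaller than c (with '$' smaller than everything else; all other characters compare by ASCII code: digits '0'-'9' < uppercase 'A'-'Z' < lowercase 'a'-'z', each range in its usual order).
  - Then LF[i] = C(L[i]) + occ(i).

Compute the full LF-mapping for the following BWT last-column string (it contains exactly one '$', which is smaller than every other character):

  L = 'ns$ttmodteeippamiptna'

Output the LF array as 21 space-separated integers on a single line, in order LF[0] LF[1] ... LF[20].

Answer: 10 16 0 17 18 8 12 3 19 4 5 6 13 14 1 9 7 15 20 11 2

Derivation:
Char counts: '$':1, 'a':2, 'd':1, 'e':2, 'i':2, 'm':2, 'n':2, 'o':1, 'p':3, 's':1, 't':4
C (first-col start): C('$')=0, C('a')=1, C('d')=3, C('e')=4, C('i')=6, C('m')=8, C('n')=10, C('o')=12, C('p')=13, C('s')=16, C('t')=17
L[0]='n': occ=0, LF[0]=C('n')+0=10+0=10
L[1]='s': occ=0, LF[1]=C('s')+0=16+0=16
L[2]='$': occ=0, LF[2]=C('$')+0=0+0=0
L[3]='t': occ=0, LF[3]=C('t')+0=17+0=17
L[4]='t': occ=1, LF[4]=C('t')+1=17+1=18
L[5]='m': occ=0, LF[5]=C('m')+0=8+0=8
L[6]='o': occ=0, LF[6]=C('o')+0=12+0=12
L[7]='d': occ=0, LF[7]=C('d')+0=3+0=3
L[8]='t': occ=2, LF[8]=C('t')+2=17+2=19
L[9]='e': occ=0, LF[9]=C('e')+0=4+0=4
L[10]='e': occ=1, LF[10]=C('e')+1=4+1=5
L[11]='i': occ=0, LF[11]=C('i')+0=6+0=6
L[12]='p': occ=0, LF[12]=C('p')+0=13+0=13
L[13]='p': occ=1, LF[13]=C('p')+1=13+1=14
L[14]='a': occ=0, LF[14]=C('a')+0=1+0=1
L[15]='m': occ=1, LF[15]=C('m')+1=8+1=9
L[16]='i': occ=1, LF[16]=C('i')+1=6+1=7
L[17]='p': occ=2, LF[17]=C('p')+2=13+2=15
L[18]='t': occ=3, LF[18]=C('t')+3=17+3=20
L[19]='n': occ=1, LF[19]=C('n')+1=10+1=11
L[20]='a': occ=1, LF[20]=C('a')+1=1+1=2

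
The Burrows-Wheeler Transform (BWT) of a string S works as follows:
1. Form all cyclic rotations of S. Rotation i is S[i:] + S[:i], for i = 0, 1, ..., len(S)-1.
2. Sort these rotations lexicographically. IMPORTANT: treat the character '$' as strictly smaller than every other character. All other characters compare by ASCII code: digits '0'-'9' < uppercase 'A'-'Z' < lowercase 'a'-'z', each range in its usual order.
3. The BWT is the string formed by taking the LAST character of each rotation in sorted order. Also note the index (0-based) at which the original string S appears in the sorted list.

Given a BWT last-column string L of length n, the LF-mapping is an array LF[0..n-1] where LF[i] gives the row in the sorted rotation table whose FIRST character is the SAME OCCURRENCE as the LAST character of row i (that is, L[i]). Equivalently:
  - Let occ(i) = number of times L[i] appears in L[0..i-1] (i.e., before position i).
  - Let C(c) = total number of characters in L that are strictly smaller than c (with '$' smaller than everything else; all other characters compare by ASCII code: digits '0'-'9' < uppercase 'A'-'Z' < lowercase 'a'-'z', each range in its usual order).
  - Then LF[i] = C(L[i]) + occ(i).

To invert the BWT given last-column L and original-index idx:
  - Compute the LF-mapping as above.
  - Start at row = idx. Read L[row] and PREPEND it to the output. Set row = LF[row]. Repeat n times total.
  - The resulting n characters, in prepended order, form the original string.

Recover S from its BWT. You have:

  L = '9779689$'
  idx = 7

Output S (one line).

Answer: 9977689$

Derivation:
LF mapping: 5 2 3 6 1 4 7 0
Walk LF starting at row 7, prepending L[row]:
  step 1: row=7, L[7]='$', prepend. Next row=LF[7]=0
  step 2: row=0, L[0]='9', prepend. Next row=LF[0]=5
  step 3: row=5, L[5]='8', prepend. Next row=LF[5]=4
  step 4: row=4, L[4]='6', prepend. Next row=LF[4]=1
  step 5: row=1, L[1]='7', prepend. Next row=LF[1]=2
  step 6: row=2, L[2]='7', prepend. Next row=LF[2]=3
  step 7: row=3, L[3]='9', prepend. Next row=LF[3]=6
  step 8: row=6, L[6]='9', prepend. Next row=LF[6]=7
Reversed output: 9977689$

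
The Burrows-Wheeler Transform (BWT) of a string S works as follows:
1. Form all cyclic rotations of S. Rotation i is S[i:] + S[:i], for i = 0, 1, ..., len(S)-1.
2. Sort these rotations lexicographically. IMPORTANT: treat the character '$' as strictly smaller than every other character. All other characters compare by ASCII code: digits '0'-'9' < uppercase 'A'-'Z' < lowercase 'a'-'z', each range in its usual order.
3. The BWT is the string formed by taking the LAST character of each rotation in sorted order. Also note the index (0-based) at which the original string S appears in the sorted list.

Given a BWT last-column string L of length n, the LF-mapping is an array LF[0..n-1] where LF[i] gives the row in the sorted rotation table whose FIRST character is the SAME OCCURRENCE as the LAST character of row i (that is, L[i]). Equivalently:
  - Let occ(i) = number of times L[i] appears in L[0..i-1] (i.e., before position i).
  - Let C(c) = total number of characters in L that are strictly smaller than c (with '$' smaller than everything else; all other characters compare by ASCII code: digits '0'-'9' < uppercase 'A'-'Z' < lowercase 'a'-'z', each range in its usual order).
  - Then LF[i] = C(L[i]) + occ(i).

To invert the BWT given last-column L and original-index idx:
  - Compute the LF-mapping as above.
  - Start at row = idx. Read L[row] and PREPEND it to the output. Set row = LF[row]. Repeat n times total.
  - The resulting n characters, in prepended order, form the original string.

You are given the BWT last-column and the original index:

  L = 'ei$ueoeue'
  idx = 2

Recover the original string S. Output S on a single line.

Answer: eeuueoie$

Derivation:
LF mapping: 1 5 0 7 2 6 3 8 4
Walk LF starting at row 2, prepending L[row]:
  step 1: row=2, L[2]='$', prepend. Next row=LF[2]=0
  step 2: row=0, L[0]='e', prepend. Next row=LF[0]=1
  step 3: row=1, L[1]='i', prepend. Next row=LF[1]=5
  step 4: row=5, L[5]='o', prepend. Next row=LF[5]=6
  step 5: row=6, L[6]='e', prepend. Next row=LF[6]=3
  step 6: row=3, L[3]='u', prepend. Next row=LF[3]=7
  step 7: row=7, L[7]='u', prepend. Next row=LF[7]=8
  step 8: row=8, L[8]='e', prepend. Next row=LF[8]=4
  step 9: row=4, L[4]='e', prepend. Next row=LF[4]=2
Reversed output: eeuueoie$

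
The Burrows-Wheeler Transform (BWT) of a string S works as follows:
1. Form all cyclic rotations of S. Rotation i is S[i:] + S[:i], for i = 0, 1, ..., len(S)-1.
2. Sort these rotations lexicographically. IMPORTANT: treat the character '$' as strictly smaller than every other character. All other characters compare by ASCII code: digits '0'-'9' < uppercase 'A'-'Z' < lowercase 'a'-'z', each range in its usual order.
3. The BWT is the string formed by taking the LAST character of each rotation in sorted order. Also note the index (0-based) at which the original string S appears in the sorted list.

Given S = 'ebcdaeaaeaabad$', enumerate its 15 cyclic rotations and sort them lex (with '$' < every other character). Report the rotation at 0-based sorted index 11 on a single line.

All 15 rotations (rotation i = S[i:]+S[:i]):
  rot[0] = ebcdaeaaeaabad$
  rot[1] = bcdaeaaeaabad$e
  rot[2] = cdaeaaeaabad$eb
  rot[3] = daeaaeaabad$ebc
  rot[4] = aeaaeaabad$ebcd
  rot[5] = eaaeaabad$ebcda
  rot[6] = aaeaabad$ebcdae
  rot[7] = aeaabad$ebcdaea
  rot[8] = eaabad$ebcdaeaa
  rot[9] = aabad$ebcdaeaae
  rot[10] = abad$ebcdaeaaea
  rot[11] = bad$ebcdaeaaeaa
  rot[12] = ad$ebcdaeaaeaab
  rot[13] = d$ebcdaeaaeaaba
  rot[14] = $ebcdaeaaeaabad
Sorted (with $ < everything):
  sorted[0] = $ebcdaeaaeaabad
  sorted[1] = aabad$ebcdaeaae
  sorted[2] = aaeaabad$ebcdae
  sorted[3] = abad$ebcdaeaaea
  sorted[4] = ad$ebcdaeaaeaab
  sorted[5] = aeaabad$ebcdaea
  sorted[6] = aeaaeaabad$ebcd
  sorted[7] = bad$ebcdaeaaeaa
  sorted[8] = bcdaeaaeaabad$e
  sorted[9] = cdaeaaeaabad$eb
  sorted[10] = d$ebcdaeaaeaaba
  sorted[11] = daeaaeaabad$ebc
  sorted[12] = eaabad$ebcdaeaa
  sorted[13] = eaaeaabad$ebcda
  sorted[14] = ebcdaeaaeaabad$
sorted[11] = daeaaeaabad$ebc

Answer: daeaaeaabad$ebc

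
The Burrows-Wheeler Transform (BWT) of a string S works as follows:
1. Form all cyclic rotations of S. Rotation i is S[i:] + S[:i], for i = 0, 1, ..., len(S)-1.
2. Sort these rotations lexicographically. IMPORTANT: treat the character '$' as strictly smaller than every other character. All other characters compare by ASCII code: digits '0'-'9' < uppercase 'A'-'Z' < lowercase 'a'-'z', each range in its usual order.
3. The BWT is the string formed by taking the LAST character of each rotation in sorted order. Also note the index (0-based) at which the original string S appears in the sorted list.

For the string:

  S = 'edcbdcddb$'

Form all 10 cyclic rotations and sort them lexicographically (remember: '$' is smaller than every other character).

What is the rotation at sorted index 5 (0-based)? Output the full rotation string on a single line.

Answer: db$edcbdcd

Derivation:
All 10 rotations (rotation i = S[i:]+S[:i]):
  rot[0] = edcbdcddb$
  rot[1] = dcbdcddb$e
  rot[2] = cbdcddb$ed
  rot[3] = bdcddb$edc
  rot[4] = dcddb$edcb
  rot[5] = cddb$edcbd
  rot[6] = ddb$edcbdc
  rot[7] = db$edcbdcd
  rot[8] = b$edcbdcdd
  rot[9] = $edcbdcddb
Sorted (with $ < everything):
  sorted[0] = $edcbdcddb
  sorted[1] = b$edcbdcdd
  sorted[2] = bdcddb$edc
  sorted[3] = cbdcddb$ed
  sorted[4] = cddb$edcbd
  sorted[5] = db$edcbdcd
  sorted[6] = dcbdcddb$e
  sorted[7] = dcddb$edcb
  sorted[8] = ddb$edcbdc
  sorted[9] = edcbdcddb$
sorted[5] = db$edcbdcd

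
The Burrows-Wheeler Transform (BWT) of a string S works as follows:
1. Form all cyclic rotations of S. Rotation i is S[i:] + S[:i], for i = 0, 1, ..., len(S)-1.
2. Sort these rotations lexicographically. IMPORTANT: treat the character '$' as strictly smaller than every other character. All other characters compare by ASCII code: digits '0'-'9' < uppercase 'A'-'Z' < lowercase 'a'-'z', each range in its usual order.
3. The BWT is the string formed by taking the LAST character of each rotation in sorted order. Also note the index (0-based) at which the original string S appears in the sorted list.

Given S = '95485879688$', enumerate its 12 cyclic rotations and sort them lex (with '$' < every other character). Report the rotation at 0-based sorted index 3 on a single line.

All 12 rotations (rotation i = S[i:]+S[:i]):
  rot[0] = 95485879688$
  rot[1] = 5485879688$9
  rot[2] = 485879688$95
  rot[3] = 85879688$954
  rot[4] = 5879688$9548
  rot[5] = 879688$95485
  rot[6] = 79688$954858
  rot[7] = 9688$9548587
  rot[8] = 688$95485879
  rot[9] = 88$954858796
  rot[10] = 8$9548587968
  rot[11] = $95485879688
Sorted (with $ < everything):
  sorted[0] = $95485879688
  sorted[1] = 485879688$95
  sorted[2] = 5485879688$9
  sorted[3] = 5879688$9548
  sorted[4] = 688$95485879
  sorted[5] = 79688$954858
  sorted[6] = 8$9548587968
  sorted[7] = 85879688$954
  sorted[8] = 879688$95485
  sorted[9] = 88$954858796
  sorted[10] = 95485879688$
  sorted[11] = 9688$9548587
sorted[3] = 5879688$9548

Answer: 5879688$9548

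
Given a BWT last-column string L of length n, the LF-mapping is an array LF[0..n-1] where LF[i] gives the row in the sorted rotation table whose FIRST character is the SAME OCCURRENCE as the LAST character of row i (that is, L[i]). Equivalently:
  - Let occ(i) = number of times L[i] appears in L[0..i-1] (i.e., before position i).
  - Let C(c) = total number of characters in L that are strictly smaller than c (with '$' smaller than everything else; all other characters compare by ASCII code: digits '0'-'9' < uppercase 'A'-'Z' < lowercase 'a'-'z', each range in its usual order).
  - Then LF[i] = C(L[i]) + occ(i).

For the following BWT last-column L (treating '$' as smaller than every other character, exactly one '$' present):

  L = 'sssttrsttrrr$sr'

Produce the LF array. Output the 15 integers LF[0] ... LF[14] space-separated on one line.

Char counts: '$':1, 'r':5, 's':5, 't':4
C (first-col start): C('$')=0, C('r')=1, C('s')=6, C('t')=11
L[0]='s': occ=0, LF[0]=C('s')+0=6+0=6
L[1]='s': occ=1, LF[1]=C('s')+1=6+1=7
L[2]='s': occ=2, LF[2]=C('s')+2=6+2=8
L[3]='t': occ=0, LF[3]=C('t')+0=11+0=11
L[4]='t': occ=1, LF[4]=C('t')+1=11+1=12
L[5]='r': occ=0, LF[5]=C('r')+0=1+0=1
L[6]='s': occ=3, LF[6]=C('s')+3=6+3=9
L[7]='t': occ=2, LF[7]=C('t')+2=11+2=13
L[8]='t': occ=3, LF[8]=C('t')+3=11+3=14
L[9]='r': occ=1, LF[9]=C('r')+1=1+1=2
L[10]='r': occ=2, LF[10]=C('r')+2=1+2=3
L[11]='r': occ=3, LF[11]=C('r')+3=1+3=4
L[12]='$': occ=0, LF[12]=C('$')+0=0+0=0
L[13]='s': occ=4, LF[13]=C('s')+4=6+4=10
L[14]='r': occ=4, LF[14]=C('r')+4=1+4=5

Answer: 6 7 8 11 12 1 9 13 14 2 3 4 0 10 5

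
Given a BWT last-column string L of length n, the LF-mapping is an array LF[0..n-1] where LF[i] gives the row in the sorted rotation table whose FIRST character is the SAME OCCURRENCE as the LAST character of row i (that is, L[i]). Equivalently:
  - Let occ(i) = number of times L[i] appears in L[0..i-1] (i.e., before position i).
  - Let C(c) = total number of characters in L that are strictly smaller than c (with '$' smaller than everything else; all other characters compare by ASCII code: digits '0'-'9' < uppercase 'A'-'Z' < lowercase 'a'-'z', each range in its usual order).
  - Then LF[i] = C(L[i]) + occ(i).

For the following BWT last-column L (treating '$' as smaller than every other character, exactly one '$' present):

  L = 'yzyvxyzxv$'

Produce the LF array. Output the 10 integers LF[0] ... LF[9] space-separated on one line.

Char counts: '$':1, 'v':2, 'x':2, 'y':3, 'z':2
C (first-col start): C('$')=0, C('v')=1, C('x')=3, C('y')=5, C('z')=8
L[0]='y': occ=0, LF[0]=C('y')+0=5+0=5
L[1]='z': occ=0, LF[1]=C('z')+0=8+0=8
L[2]='y': occ=1, LF[2]=C('y')+1=5+1=6
L[3]='v': occ=0, LF[3]=C('v')+0=1+0=1
L[4]='x': occ=0, LF[4]=C('x')+0=3+0=3
L[5]='y': occ=2, LF[5]=C('y')+2=5+2=7
L[6]='z': occ=1, LF[6]=C('z')+1=8+1=9
L[7]='x': occ=1, LF[7]=C('x')+1=3+1=4
L[8]='v': occ=1, LF[8]=C('v')+1=1+1=2
L[9]='$': occ=0, LF[9]=C('$')+0=0+0=0

Answer: 5 8 6 1 3 7 9 4 2 0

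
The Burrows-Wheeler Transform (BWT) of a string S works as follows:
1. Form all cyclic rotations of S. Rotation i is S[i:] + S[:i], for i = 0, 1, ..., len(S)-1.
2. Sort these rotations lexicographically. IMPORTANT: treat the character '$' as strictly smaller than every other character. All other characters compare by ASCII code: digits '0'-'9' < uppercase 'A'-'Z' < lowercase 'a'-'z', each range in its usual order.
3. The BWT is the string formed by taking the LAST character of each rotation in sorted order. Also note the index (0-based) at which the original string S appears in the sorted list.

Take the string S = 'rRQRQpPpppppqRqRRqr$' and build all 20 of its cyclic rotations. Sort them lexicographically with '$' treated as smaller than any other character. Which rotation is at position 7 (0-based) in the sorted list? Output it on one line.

All 20 rotations (rotation i = S[i:]+S[:i]):
  rot[0] = rRQRQpPpppppqRqRRqr$
  rot[1] = RQRQpPpppppqRqRRqr$r
  rot[2] = QRQpPpppppqRqRRqr$rR
  rot[3] = RQpPpppppqRqRRqr$rRQ
  rot[4] = QpPpppppqRqRRqr$rRQR
  rot[5] = pPpppppqRqRRqr$rRQRQ
  rot[6] = PpppppqRqRRqr$rRQRQp
  rot[7] = pppppqRqRRqr$rRQRQpP
  rot[8] = ppppqRqRRqr$rRQRQpPp
  rot[9] = pppqRqRRqr$rRQRQpPpp
  rot[10] = ppqRqRRqr$rRQRQpPppp
  rot[11] = pqRqRRqr$rRQRQpPpppp
  rot[12] = qRqRRqr$rRQRQpPppppp
  rot[13] = RqRRqr$rRQRQpPpppppq
  rot[14] = qRRqr$rRQRQpPpppppqR
  rot[15] = RRqr$rRQRQpPpppppqRq
  rot[16] = Rqr$rRQRQpPpppppqRqR
  rot[17] = qr$rRQRQpPpppppqRqRR
  rot[18] = r$rRQRQpPpppppqRqRRq
  rot[19] = $rRQRQpPpppppqRqRRqr
Sorted (with $ < everything):
  sorted[0] = $rRQRQpPpppppqRqRRqr
  sorted[1] = PpppppqRqRRqr$rRQRQp
  sorted[2] = QRQpPpppppqRqRRqr$rR
  sorted[3] = QpPpppppqRqRRqr$rRQR
  sorted[4] = RQRQpPpppppqRqRRqr$r
  sorted[5] = RQpPpppppqRqRRqr$rRQ
  sorted[6] = RRqr$rRQRQpPpppppqRq
  sorted[7] = RqRRqr$rRQRQpPpppppq
  sorted[8] = Rqr$rRQRQpPpppppqRqR
  sorted[9] = pPpppppqRqRRqr$rRQRQ
  sorted[10] = pppppqRqRRqr$rRQRQpP
  sorted[11] = ppppqRqRRqr$rRQRQpPp
  sorted[12] = pppqRqRRqr$rRQRQpPpp
  sorted[13] = ppqRqRRqr$rRQRQpPppp
  sorted[14] = pqRqRRqr$rRQRQpPpppp
  sorted[15] = qRRqr$rRQRQpPpppppqR
  sorted[16] = qRqRRqr$rRQRQpPppppp
  sorted[17] = qr$rRQRQpPpppppqRqRR
  sorted[18] = r$rRQRQpPpppppqRqRRq
  sorted[19] = rRQRQpPpppppqRqRRqr$
sorted[7] = RqRRqr$rRQRQpPpppppq

Answer: RqRRqr$rRQRQpPpppppq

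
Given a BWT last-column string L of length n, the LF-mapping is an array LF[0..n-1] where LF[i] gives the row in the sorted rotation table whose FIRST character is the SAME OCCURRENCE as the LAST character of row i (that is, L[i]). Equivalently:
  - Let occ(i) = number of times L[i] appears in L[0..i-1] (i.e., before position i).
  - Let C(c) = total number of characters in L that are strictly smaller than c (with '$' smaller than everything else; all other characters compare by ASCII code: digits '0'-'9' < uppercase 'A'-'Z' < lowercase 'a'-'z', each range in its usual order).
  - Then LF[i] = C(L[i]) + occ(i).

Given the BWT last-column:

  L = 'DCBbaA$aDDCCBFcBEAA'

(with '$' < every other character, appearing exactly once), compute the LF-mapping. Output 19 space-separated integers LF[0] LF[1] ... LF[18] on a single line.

Char counts: '$':1, 'A':3, 'B':3, 'C':3, 'D':3, 'E':1, 'F':1, 'a':2, 'b':1, 'c':1
C (first-col start): C('$')=0, C('A')=1, C('B')=4, C('C')=7, C('D')=10, C('E')=13, C('F')=14, C('a')=15, C('b')=17, C('c')=18
L[0]='D': occ=0, LF[0]=C('D')+0=10+0=10
L[1]='C': occ=0, LF[1]=C('C')+0=7+0=7
L[2]='B': occ=0, LF[2]=C('B')+0=4+0=4
L[3]='b': occ=0, LF[3]=C('b')+0=17+0=17
L[4]='a': occ=0, LF[4]=C('a')+0=15+0=15
L[5]='A': occ=0, LF[5]=C('A')+0=1+0=1
L[6]='$': occ=0, LF[6]=C('$')+0=0+0=0
L[7]='a': occ=1, LF[7]=C('a')+1=15+1=16
L[8]='D': occ=1, LF[8]=C('D')+1=10+1=11
L[9]='D': occ=2, LF[9]=C('D')+2=10+2=12
L[10]='C': occ=1, LF[10]=C('C')+1=7+1=8
L[11]='C': occ=2, LF[11]=C('C')+2=7+2=9
L[12]='B': occ=1, LF[12]=C('B')+1=4+1=5
L[13]='F': occ=0, LF[13]=C('F')+0=14+0=14
L[14]='c': occ=0, LF[14]=C('c')+0=18+0=18
L[15]='B': occ=2, LF[15]=C('B')+2=4+2=6
L[16]='E': occ=0, LF[16]=C('E')+0=13+0=13
L[17]='A': occ=1, LF[17]=C('A')+1=1+1=2
L[18]='A': occ=2, LF[18]=C('A')+2=1+2=3

Answer: 10 7 4 17 15 1 0 16 11 12 8 9 5 14 18 6 13 2 3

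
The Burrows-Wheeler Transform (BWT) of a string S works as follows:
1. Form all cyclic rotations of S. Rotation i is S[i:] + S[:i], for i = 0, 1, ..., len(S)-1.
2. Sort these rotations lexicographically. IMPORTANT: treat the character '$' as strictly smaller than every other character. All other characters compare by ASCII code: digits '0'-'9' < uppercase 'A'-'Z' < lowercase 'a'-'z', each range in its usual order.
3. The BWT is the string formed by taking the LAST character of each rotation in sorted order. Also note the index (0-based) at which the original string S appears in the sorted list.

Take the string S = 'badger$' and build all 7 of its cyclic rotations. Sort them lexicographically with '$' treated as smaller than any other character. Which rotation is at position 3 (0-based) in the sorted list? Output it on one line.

All 7 rotations (rotation i = S[i:]+S[:i]):
  rot[0] = badger$
  rot[1] = adger$b
  rot[2] = dger$ba
  rot[3] = ger$bad
  rot[4] = er$badg
  rot[5] = r$badge
  rot[6] = $badger
Sorted (with $ < everything):
  sorted[0] = $badger
  sorted[1] = adger$b
  sorted[2] = badger$
  sorted[3] = dger$ba
  sorted[4] = er$badg
  sorted[5] = ger$bad
  sorted[6] = r$badge
sorted[3] = dger$ba

Answer: dger$ba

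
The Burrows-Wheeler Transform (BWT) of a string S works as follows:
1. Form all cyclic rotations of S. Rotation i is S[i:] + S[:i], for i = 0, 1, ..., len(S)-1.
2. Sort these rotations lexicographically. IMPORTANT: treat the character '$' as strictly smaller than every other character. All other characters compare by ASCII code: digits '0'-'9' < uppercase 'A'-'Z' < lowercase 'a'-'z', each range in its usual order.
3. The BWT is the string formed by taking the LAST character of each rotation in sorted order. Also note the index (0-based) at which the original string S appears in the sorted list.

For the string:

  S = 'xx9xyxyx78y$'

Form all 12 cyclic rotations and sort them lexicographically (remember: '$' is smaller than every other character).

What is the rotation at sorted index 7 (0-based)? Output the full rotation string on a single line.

Answer: xyx78y$xx9xy

Derivation:
All 12 rotations (rotation i = S[i:]+S[:i]):
  rot[0] = xx9xyxyx78y$
  rot[1] = x9xyxyx78y$x
  rot[2] = 9xyxyx78y$xx
  rot[3] = xyxyx78y$xx9
  rot[4] = yxyx78y$xx9x
  rot[5] = xyx78y$xx9xy
  rot[6] = yx78y$xx9xyx
  rot[7] = x78y$xx9xyxy
  rot[8] = 78y$xx9xyxyx
  rot[9] = 8y$xx9xyxyx7
  rot[10] = y$xx9xyxyx78
  rot[11] = $xx9xyxyx78y
Sorted (with $ < everything):
  sorted[0] = $xx9xyxyx78y
  sorted[1] = 78y$xx9xyxyx
  sorted[2] = 8y$xx9xyxyx7
  sorted[3] = 9xyxyx78y$xx
  sorted[4] = x78y$xx9xyxy
  sorted[5] = x9xyxyx78y$x
  sorted[6] = xx9xyxyx78y$
  sorted[7] = xyx78y$xx9xy
  sorted[8] = xyxyx78y$xx9
  sorted[9] = y$xx9xyxyx78
  sorted[10] = yx78y$xx9xyx
  sorted[11] = yxyx78y$xx9x
sorted[7] = xyx78y$xx9xy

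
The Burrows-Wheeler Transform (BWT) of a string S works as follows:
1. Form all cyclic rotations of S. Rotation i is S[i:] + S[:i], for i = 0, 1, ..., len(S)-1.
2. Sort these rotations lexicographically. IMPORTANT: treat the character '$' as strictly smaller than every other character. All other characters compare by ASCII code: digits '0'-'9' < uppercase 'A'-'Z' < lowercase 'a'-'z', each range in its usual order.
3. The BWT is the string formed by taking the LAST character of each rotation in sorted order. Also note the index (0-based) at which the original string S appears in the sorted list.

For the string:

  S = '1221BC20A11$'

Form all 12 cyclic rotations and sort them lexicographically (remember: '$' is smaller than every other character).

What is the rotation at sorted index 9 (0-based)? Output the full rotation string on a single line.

Answer: A11$1221BC20

Derivation:
All 12 rotations (rotation i = S[i:]+S[:i]):
  rot[0] = 1221BC20A11$
  rot[1] = 221BC20A11$1
  rot[2] = 21BC20A11$12
  rot[3] = 1BC20A11$122
  rot[4] = BC20A11$1221
  rot[5] = C20A11$1221B
  rot[6] = 20A11$1221BC
  rot[7] = 0A11$1221BC2
  rot[8] = A11$1221BC20
  rot[9] = 11$1221BC20A
  rot[10] = 1$1221BC20A1
  rot[11] = $1221BC20A11
Sorted (with $ < everything):
  sorted[0] = $1221BC20A11
  sorted[1] = 0A11$1221BC2
  sorted[2] = 1$1221BC20A1
  sorted[3] = 11$1221BC20A
  sorted[4] = 1221BC20A11$
  sorted[5] = 1BC20A11$122
  sorted[6] = 20A11$1221BC
  sorted[7] = 21BC20A11$12
  sorted[8] = 221BC20A11$1
  sorted[9] = A11$1221BC20
  sorted[10] = BC20A11$1221
  sorted[11] = C20A11$1221B
sorted[9] = A11$1221BC20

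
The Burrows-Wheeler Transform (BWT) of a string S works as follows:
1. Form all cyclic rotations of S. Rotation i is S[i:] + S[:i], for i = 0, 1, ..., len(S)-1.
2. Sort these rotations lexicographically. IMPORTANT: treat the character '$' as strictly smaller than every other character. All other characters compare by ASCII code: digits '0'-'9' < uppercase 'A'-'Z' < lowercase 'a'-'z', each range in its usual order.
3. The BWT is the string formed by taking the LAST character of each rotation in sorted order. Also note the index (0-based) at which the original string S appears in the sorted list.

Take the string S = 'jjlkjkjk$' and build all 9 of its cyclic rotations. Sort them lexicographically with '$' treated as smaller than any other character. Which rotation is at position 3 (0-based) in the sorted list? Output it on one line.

All 9 rotations (rotation i = S[i:]+S[:i]):
  rot[0] = jjlkjkjk$
  rot[1] = jlkjkjk$j
  rot[2] = lkjkjk$jj
  rot[3] = kjkjk$jjl
  rot[4] = jkjk$jjlk
  rot[5] = kjk$jjlkj
  rot[6] = jk$jjlkjk
  rot[7] = k$jjlkjkj
  rot[8] = $jjlkjkjk
Sorted (with $ < everything):
  sorted[0] = $jjlkjkjk
  sorted[1] = jjlkjkjk$
  sorted[2] = jk$jjlkjk
  sorted[3] = jkjk$jjlk
  sorted[4] = jlkjkjk$j
  sorted[5] = k$jjlkjkj
  sorted[6] = kjk$jjlkj
  sorted[7] = kjkjk$jjl
  sorted[8] = lkjkjk$jj
sorted[3] = jkjk$jjlk

Answer: jkjk$jjlk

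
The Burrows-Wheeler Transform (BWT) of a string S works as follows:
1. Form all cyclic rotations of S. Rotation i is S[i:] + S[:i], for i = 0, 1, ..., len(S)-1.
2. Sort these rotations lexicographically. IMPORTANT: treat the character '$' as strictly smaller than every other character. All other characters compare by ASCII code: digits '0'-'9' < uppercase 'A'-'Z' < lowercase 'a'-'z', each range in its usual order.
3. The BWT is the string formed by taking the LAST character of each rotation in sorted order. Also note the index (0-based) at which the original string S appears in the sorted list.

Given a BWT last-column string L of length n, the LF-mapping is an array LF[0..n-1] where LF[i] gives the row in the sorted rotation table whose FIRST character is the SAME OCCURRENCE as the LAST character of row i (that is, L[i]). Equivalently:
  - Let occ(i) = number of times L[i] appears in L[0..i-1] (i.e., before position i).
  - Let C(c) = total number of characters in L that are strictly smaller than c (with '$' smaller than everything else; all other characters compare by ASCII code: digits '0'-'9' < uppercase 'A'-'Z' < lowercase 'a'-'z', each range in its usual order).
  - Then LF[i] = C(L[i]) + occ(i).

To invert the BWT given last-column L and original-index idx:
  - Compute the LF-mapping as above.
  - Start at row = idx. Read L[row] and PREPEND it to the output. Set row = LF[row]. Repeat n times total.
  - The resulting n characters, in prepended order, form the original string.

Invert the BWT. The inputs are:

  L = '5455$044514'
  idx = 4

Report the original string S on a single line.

LF mapping: 7 3 8 9 0 1 4 5 10 2 6
Walk LF starting at row 4, prepending L[row]:
  step 1: row=4, L[4]='$', prepend. Next row=LF[4]=0
  step 2: row=0, L[0]='5', prepend. Next row=LF[0]=7
  step 3: row=7, L[7]='4', prepend. Next row=LF[7]=5
  step 4: row=5, L[5]='0', prepend. Next row=LF[5]=1
  step 5: row=1, L[1]='4', prepend. Next row=LF[1]=3
  step 6: row=3, L[3]='5', prepend. Next row=LF[3]=9
  step 7: row=9, L[9]='1', prepend. Next row=LF[9]=2
  step 8: row=2, L[2]='5', prepend. Next row=LF[2]=8
  step 9: row=8, L[8]='5', prepend. Next row=LF[8]=10
  step 10: row=10, L[10]='4', prepend. Next row=LF[10]=6
  step 11: row=6, L[6]='4', prepend. Next row=LF[6]=4
Reversed output: 4455154045$

Answer: 4455154045$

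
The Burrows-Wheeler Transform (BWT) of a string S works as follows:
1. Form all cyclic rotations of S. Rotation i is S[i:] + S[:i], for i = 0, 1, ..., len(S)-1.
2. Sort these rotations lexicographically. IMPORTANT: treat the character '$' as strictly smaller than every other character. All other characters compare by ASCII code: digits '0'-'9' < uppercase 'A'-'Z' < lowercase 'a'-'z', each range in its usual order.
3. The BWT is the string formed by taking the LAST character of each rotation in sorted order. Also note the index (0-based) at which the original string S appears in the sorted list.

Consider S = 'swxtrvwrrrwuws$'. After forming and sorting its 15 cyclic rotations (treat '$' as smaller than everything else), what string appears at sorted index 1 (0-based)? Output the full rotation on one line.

Answer: rrrwuws$swxtrvw

Derivation:
All 15 rotations (rotation i = S[i:]+S[:i]):
  rot[0] = swxtrvwrrrwuws$
  rot[1] = wxtrvwrrrwuws$s
  rot[2] = xtrvwrrrwuws$sw
  rot[3] = trvwrrrwuws$swx
  rot[4] = rvwrrrwuws$swxt
  rot[5] = vwrrrwuws$swxtr
  rot[6] = wrrrwuws$swxtrv
  rot[7] = rrrwuws$swxtrvw
  rot[8] = rrwuws$swxtrvwr
  rot[9] = rwuws$swxtrvwrr
  rot[10] = wuws$swxtrvwrrr
  rot[11] = uws$swxtrvwrrrw
  rot[12] = ws$swxtrvwrrrwu
  rot[13] = s$swxtrvwrrrwuw
  rot[14] = $swxtrvwrrrwuws
Sorted (with $ < everything):
  sorted[0] = $swxtrvwrrrwuws
  sorted[1] = rrrwuws$swxtrvw
  sorted[2] = rrwuws$swxtrvwr
  sorted[3] = rvwrrrwuws$swxt
  sorted[4] = rwuws$swxtrvwrr
  sorted[5] = s$swxtrvwrrrwuw
  sorted[6] = swxtrvwrrrwuws$
  sorted[7] = trvwrrrwuws$swx
  sorted[8] = uws$swxtrvwrrrw
  sorted[9] = vwrrrwuws$swxtr
  sorted[10] = wrrrwuws$swxtrv
  sorted[11] = ws$swxtrvwrrrwu
  sorted[12] = wuws$swxtrvwrrr
  sorted[13] = wxtrvwrrrwuws$s
  sorted[14] = xtrvwrrrwuws$sw
sorted[1] = rrrwuws$swxtrvw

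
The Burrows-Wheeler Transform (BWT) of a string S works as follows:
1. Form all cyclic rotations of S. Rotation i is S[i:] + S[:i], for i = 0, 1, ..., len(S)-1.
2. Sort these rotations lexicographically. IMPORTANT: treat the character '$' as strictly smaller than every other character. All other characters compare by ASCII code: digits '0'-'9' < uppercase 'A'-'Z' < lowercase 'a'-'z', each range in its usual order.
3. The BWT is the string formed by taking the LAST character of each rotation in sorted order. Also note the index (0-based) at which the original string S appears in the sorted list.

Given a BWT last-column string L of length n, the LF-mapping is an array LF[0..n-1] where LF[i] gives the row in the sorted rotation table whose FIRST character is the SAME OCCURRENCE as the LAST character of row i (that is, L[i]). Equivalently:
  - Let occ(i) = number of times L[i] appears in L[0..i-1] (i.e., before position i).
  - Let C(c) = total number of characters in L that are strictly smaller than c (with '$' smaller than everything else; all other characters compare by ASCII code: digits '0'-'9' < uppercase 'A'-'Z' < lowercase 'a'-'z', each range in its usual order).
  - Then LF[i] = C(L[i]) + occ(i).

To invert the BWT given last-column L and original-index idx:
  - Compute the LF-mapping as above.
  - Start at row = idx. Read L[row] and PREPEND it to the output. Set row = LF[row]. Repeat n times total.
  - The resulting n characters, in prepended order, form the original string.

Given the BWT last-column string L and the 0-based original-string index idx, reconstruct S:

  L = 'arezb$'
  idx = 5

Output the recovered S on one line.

LF mapping: 1 4 3 5 2 0
Walk LF starting at row 5, prepending L[row]:
  step 1: row=5, L[5]='$', prepend. Next row=LF[5]=0
  step 2: row=0, L[0]='a', prepend. Next row=LF[0]=1
  step 3: row=1, L[1]='r', prepend. Next row=LF[1]=4
  step 4: row=4, L[4]='b', prepend. Next row=LF[4]=2
  step 5: row=2, L[2]='e', prepend. Next row=LF[2]=3
  step 6: row=3, L[3]='z', prepend. Next row=LF[3]=5
Reversed output: zebra$

Answer: zebra$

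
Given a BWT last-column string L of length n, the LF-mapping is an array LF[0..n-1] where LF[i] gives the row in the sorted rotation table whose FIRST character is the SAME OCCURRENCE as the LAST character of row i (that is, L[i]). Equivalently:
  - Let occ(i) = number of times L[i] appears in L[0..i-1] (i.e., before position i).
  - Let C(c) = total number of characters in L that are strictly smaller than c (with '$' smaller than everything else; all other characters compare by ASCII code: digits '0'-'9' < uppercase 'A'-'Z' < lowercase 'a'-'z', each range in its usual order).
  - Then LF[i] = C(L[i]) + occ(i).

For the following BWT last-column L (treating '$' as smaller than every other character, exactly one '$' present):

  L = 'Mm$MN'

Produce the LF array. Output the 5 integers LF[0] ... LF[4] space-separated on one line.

Char counts: '$':1, 'M':2, 'N':1, 'm':1
C (first-col start): C('$')=0, C('M')=1, C('N')=3, C('m')=4
L[0]='M': occ=0, LF[0]=C('M')+0=1+0=1
L[1]='m': occ=0, LF[1]=C('m')+0=4+0=4
L[2]='$': occ=0, LF[2]=C('$')+0=0+0=0
L[3]='M': occ=1, LF[3]=C('M')+1=1+1=2
L[4]='N': occ=0, LF[4]=C('N')+0=3+0=3

Answer: 1 4 0 2 3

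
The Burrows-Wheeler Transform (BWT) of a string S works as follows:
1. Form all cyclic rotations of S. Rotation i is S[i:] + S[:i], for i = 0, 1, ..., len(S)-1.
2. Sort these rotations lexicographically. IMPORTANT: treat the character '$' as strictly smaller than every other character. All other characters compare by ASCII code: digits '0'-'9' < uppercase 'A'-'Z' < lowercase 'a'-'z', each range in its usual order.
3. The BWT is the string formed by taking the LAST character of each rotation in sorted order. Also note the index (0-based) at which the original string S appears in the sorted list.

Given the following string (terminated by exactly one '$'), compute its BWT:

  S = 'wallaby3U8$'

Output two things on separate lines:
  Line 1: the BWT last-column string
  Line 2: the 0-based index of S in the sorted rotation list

Answer: 8yU3lwala$b
9

Derivation:
All 11 rotations (rotation i = S[i:]+S[:i]):
  rot[0] = wallaby3U8$
  rot[1] = allaby3U8$w
  rot[2] = llaby3U8$wa
  rot[3] = laby3U8$wal
  rot[4] = aby3U8$wall
  rot[5] = by3U8$walla
  rot[6] = y3U8$wallab
  rot[7] = 3U8$wallaby
  rot[8] = U8$wallaby3
  rot[9] = 8$wallaby3U
  rot[10] = $wallaby3U8
Sorted (with $ < everything):
  sorted[0] = $wallaby3U8  (last char: '8')
  sorted[1] = 3U8$wallaby  (last char: 'y')
  sorted[2] = 8$wallaby3U  (last char: 'U')
  sorted[3] = U8$wallaby3  (last char: '3')
  sorted[4] = aby3U8$wall  (last char: 'l')
  sorted[5] = allaby3U8$w  (last char: 'w')
  sorted[6] = by3U8$walla  (last char: 'a')
  sorted[7] = laby3U8$wal  (last char: 'l')
  sorted[8] = llaby3U8$wa  (last char: 'a')
  sorted[9] = wallaby3U8$  (last char: '$')
  sorted[10] = y3U8$wallab  (last char: 'b')
Last column: 8yU3lwala$b
Original string S is at sorted index 9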